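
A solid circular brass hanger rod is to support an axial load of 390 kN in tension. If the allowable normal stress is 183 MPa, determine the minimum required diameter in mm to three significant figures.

Required area A ≥ P/σ_allow = 390000/183 = 2131 mm².
For a solid circular section, d ≥ √(4A/π) = 52.09 mm.

52.1 mm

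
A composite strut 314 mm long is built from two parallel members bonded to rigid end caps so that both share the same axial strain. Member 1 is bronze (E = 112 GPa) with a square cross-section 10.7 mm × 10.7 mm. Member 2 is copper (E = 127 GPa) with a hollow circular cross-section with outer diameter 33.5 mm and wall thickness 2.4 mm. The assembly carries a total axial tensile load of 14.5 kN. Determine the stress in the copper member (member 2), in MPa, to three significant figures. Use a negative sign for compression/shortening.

A_1 = 114.5 mm².
A_2 = 234.5 mm².
Equal strain + equilibrium ⇒ each member carries load in proportion to AE: A₁E₁ = 12820000 N, A₂E₂ = 29780000 N, ΣAE = 42600000 N.
σ₂ = P·E₂/ΣAE = 14500·127000/42600000 = 43.22 MPa.

43.2 MPa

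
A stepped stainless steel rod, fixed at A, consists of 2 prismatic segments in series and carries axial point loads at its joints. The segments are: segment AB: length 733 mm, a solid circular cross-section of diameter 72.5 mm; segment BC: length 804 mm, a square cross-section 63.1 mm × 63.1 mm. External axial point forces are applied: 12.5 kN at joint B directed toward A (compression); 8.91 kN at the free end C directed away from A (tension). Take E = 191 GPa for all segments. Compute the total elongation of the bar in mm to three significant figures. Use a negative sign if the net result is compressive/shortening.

0.00608 mm

Internal axial forces (sectioning from the free end, tension +): N_BC = 8.91 kN, N_AB = -3.59 kN.
A_AB = 4128 mm².
A_BC = 3982 mm².
δ_AB = -3590·733/(4128·191000) = -0.003337 mm
δ_BC = 8910·804/(3982·191000) = 0.00942 mm
δ = Σδ_i = 0.006082 mm.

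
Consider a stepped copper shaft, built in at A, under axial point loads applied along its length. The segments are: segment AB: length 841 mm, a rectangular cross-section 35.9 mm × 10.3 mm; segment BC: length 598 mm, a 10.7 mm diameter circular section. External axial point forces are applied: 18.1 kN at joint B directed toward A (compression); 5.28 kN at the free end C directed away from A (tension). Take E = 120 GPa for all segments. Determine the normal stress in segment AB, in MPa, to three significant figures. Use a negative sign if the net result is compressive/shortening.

-34.7 MPa

Internal axial forces (sectioning from the free end, tension +): N_BC = 5.28 kN, N_AB = -12.82 kN.
A_AB = 369.8 mm².
σ_AB = N_AB/A_AB = -12820/369.8 = -34.67 MPa.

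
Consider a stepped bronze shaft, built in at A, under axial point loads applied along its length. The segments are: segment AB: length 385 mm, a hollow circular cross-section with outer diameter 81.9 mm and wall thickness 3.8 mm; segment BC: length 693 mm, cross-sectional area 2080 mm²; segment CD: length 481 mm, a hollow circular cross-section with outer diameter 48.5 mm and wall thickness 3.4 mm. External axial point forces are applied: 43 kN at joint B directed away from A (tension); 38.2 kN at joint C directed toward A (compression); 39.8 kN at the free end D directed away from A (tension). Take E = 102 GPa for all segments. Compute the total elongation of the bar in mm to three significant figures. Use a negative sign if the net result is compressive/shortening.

Internal axial forces (sectioning from the free end, tension +): N_CD = 39.8 kN, N_BC = 1.6 kN, N_AB = 44.6 kN.
A_AB = 932.4 mm².
A_CD = 481.7 mm².
δ_AB = 44600·385/(932.4·102000) = 0.1806 mm
δ_BC = 1600·693/(2080·102000) = 0.005226 mm
δ_CD = 39800·481/(481.7·102000) = 0.3896 mm
δ = Σδ_i = 0.5754 mm.

0.575 mm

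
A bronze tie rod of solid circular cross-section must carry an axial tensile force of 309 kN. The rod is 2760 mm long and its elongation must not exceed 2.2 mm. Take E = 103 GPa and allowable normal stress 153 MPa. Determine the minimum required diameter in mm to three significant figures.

Required area A ≥ P/σ_allow = 309000/153 = 2020 mm².
For a solid circular section, d ≥ √(4A/π) = 50.71 mm.
Elongation limit: A ≥ PL/(Eδ_allow) = 309000·2760/(103000·2.2) = 3764 mm² ⇒ d ≥ 69.22 mm.
The elongation limit governs.

69.2 mm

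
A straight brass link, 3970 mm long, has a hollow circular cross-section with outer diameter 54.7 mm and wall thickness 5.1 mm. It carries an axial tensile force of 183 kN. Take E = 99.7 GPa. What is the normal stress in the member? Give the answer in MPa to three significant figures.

230 MPa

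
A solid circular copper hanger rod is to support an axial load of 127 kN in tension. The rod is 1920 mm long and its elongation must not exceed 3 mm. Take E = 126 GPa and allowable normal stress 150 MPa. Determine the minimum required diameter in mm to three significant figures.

32.8 mm

Required area A ≥ P/σ_allow = 127000/150 = 846.7 mm².
For a solid circular section, d ≥ √(4A/π) = 32.83 mm.
Elongation limit: A ≥ PL/(Eδ_allow) = 127000·1920/(126000·3) = 645.1 mm² ⇒ d ≥ 28.66 mm.
The stress limit governs.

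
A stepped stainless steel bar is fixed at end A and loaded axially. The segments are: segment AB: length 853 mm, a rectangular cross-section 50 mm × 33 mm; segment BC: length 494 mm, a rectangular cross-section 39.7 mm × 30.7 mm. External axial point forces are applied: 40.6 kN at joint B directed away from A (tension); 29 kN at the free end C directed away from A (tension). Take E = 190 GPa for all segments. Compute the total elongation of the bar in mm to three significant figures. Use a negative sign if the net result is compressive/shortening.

Internal axial forces (sectioning from the free end, tension +): N_BC = 29 kN, N_AB = 69.6 kN.
A_AB = 1650 mm².
A_BC = 1219 mm².
δ_AB = 69600·853/(1650·190000) = 0.1894 mm
δ_BC = 29000·494/(1219·190000) = 0.06186 mm
δ = Σδ_i = 0.2512 mm.

0.251 mm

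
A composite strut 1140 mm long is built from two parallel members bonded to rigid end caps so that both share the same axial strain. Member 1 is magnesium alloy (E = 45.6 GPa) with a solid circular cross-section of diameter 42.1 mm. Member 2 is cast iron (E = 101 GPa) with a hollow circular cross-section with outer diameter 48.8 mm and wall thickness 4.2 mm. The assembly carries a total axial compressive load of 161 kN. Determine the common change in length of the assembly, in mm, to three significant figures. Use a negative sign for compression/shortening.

A_1 = 1392 mm².
A_2 = 588.5 mm².
Equal strain + equilibrium ⇒ each member carries load in proportion to AE: A₁E₁ = 63480000 N, A₂E₂ = 59440000 N, ΣAE = 122900000 N.
δ = PL/ΣAE = -161000·1140/122900000 = -1.493 mm.

-1.49 mm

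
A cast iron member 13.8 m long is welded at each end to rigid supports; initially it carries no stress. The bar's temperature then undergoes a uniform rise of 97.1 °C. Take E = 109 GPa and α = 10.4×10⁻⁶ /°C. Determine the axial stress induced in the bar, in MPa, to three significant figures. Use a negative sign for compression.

Free thermal expansion αLΔT = 10.4e-6 · 13800 · 97.1 = 13.94 mm.
The walls impose strain ε = −(13.94)/13800 = -1.0098e-03; σ = Eε = 109000 · -1.0098e-03 = -110.1 MPa.

-110 MPa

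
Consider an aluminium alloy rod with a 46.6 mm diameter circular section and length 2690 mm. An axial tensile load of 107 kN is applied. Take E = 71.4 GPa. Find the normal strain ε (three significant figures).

A = 1706 mm².
σ = N/A = 62.74 MPa; ε = σ/E = 62.74/71400 = 8.787e-04.

8.79e-04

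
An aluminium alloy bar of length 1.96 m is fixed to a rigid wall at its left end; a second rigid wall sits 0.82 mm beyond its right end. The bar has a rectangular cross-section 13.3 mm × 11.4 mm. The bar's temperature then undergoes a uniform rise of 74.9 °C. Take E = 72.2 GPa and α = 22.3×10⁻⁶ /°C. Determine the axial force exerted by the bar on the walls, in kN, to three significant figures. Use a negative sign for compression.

-13.7 kN

Free thermal expansion αLΔT = 22.3e-6 · 1960 · 74.9 = 3.274 mm.
The walls engage after the gap closes; constrained expansion = 3.274 − 0.82 = 2.454 mm.
The walls impose strain ε = −(2.454)/1960 = -1.2519e-03; σ = Eε = 72200 · -1.2519e-03 = -90.39 MPa.
Wall reaction R = σ·A = -90.39·151.6 = -13700 N = -13.7 kN.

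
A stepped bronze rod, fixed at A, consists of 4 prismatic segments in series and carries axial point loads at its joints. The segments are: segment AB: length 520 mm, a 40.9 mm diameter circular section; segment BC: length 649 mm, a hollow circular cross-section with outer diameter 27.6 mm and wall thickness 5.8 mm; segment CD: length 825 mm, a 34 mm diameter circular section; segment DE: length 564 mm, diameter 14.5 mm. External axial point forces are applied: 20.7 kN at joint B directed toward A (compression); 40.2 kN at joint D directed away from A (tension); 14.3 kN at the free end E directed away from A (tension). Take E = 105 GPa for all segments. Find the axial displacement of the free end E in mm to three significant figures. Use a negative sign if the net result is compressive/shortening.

1.91 mm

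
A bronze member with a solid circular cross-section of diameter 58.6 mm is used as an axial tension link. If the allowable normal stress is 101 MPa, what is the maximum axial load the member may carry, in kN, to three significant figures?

272 kN

A = 2697 mm².
P_max = σ_allow · A = 101 · 2697 = 272400 N = 272.4 kN.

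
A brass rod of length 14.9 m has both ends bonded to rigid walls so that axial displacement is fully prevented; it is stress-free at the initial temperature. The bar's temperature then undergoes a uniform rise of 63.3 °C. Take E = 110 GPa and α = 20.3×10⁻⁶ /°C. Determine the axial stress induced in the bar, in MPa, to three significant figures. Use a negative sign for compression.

Free thermal expansion αLΔT = 20.3e-6 · 14900 · 63.3 = 19.15 mm.
The walls impose strain ε = −(19.15)/14900 = -1.2850e-03; σ = Eε = 110000 · -1.2850e-03 = -141.3 MPa.

-141 MPa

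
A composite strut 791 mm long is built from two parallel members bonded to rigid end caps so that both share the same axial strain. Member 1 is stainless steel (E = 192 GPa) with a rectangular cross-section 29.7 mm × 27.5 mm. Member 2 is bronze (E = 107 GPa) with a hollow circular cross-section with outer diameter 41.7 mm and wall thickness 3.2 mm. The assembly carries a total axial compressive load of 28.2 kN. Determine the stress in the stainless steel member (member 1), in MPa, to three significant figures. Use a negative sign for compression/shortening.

A_1 = 816.8 mm².
A_2 = 387 mm².
Equal strain + equilibrium ⇒ each member carries load in proportion to AE: A₁E₁ = 156800000 N, A₂E₂ = 41410000 N, ΣAE = 198200000 N.
σ₁ = P·E₁/ΣAE = -28200·192000/198200000 = -27.31 MPa.

-27.3 MPa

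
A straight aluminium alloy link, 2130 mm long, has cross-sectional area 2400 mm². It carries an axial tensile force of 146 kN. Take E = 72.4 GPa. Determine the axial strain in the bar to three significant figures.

σ = N/A = 60.83 MPa; ε = σ/E = 60.83/72400 = 8.402e-04.

8.40e-04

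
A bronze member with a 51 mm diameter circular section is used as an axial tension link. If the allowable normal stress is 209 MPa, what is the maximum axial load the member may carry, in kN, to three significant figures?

427 kN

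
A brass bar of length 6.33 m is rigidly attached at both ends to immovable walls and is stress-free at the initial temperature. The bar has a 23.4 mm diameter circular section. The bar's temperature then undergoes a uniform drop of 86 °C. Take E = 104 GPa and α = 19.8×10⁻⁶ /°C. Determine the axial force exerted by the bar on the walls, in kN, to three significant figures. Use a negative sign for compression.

76.2 kN

Free thermal expansion αLΔT = 19.8e-6 · 6330 · -86 = -10.78 mm.
The walls impose strain ε = −(-10.78)/6330 = 1.7028e-03; σ = Eε = 104000 · 1.7028e-03 = 177.1 MPa.
Wall reaction R = σ·A = 177.1·430.1 = 76160 N = 76.16 kN.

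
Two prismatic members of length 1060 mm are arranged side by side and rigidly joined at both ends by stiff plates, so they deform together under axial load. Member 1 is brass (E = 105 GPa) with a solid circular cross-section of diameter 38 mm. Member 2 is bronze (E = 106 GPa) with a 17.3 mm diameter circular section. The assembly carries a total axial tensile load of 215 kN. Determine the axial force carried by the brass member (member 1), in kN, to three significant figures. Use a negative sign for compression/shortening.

178 kN

A_1 = 1134 mm².
A_2 = 235.1 mm².
Equal strain + equilibrium ⇒ each member carries load in proportion to AE: A₁E₁ = 119100000 N, A₂E₂ = 24920000 N, ΣAE = 144000000 N.
F₁ = P·A₁E₁/ΣAE = 215000·119100000/144000000 = 177800 N.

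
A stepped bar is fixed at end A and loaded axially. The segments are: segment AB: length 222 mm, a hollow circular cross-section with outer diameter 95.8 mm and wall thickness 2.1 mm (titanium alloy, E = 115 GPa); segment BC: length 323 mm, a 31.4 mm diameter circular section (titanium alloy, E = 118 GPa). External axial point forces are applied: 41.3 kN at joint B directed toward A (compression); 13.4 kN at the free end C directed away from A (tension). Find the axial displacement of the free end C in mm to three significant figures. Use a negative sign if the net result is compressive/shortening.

-0.0398 mm

Internal axial forces (sectioning from the free end, tension +): N_BC = 13.4 kN, N_AB = -27.9 kN.
A_AB = 618.2 mm².
A_BC = 774.4 mm².
δ_AB = -27900·222/(618.2·115000) = -0.08713 mm
δ_BC = 13400·323/(774.4·118000) = 0.04737 mm
δ = Σδ_i = -0.03976 mm.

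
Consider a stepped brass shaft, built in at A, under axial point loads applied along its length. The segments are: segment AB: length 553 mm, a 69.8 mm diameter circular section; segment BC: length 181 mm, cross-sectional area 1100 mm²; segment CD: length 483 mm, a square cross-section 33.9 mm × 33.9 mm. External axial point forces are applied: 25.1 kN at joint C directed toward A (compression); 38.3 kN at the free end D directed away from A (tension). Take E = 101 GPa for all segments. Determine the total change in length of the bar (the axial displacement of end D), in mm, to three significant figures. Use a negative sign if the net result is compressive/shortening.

Internal axial forces (sectioning from the free end, tension +): N_CD = 38.3 kN, N_BC = 13.2 kN, N_AB = 13.2 kN.
A_AB = 3826 mm².
A_CD = 1149 mm².
δ_AB = 13200·553/(3826·101000) = 0.01889 mm
δ_BC = 13200·181/(1100·101000) = 0.0215 mm
δ_CD = 38300·483/(1149·101000) = 0.1594 mm
δ = Σδ_i = 0.1998 mm.

0.200 mm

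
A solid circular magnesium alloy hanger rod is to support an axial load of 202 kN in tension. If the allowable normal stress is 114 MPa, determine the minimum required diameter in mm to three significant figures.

47.5 mm

Required area A ≥ P/σ_allow = 202000/114 = 1772 mm².
For a solid circular section, d ≥ √(4A/π) = 47.5 mm.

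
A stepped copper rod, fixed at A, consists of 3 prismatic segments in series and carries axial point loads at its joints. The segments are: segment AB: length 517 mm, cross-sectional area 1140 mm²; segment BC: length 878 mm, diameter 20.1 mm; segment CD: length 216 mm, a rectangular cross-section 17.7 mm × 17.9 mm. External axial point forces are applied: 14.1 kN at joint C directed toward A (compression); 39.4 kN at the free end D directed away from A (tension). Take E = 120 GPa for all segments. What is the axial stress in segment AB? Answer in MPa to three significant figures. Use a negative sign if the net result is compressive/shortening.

22.2 MPa

Internal axial forces (sectioning from the free end, tension +): N_CD = 39.4 kN, N_BC = 25.3 kN, N_AB = 25.3 kN.
σ_AB = N_AB/A_AB = 25300/1140 = 22.19 MPa.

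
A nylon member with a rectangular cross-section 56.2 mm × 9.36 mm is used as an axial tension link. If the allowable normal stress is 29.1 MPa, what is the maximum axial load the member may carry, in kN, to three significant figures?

15.3 kN

A = 526 mm².
P_max = σ_allow · A = 29.1 · 526 = 15310 N = 15.31 kN.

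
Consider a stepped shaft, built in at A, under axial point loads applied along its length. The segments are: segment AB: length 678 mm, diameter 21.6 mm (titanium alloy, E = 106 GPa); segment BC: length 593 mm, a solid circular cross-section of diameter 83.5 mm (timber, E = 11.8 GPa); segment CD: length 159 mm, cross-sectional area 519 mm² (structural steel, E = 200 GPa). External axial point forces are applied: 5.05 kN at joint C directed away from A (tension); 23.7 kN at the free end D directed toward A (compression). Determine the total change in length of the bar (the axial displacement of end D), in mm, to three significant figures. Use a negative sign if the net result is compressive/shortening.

Internal axial forces (sectioning from the free end, tension +): N_CD = -23.7 kN, N_BC = -18.65 kN, N_AB = -18.65 kN.
A_AB = 366.4 mm².
A_BC = 5476 mm².
δ_AB = -18650·678/(366.4·106000) = -0.3255 mm
δ_BC = -18650·593/(5476·11800) = -0.1712 mm
δ_CD = -23700·159/(519·200000) = -0.0363 mm
δ = Σδ_i = -0.533 mm.

-0.533 mm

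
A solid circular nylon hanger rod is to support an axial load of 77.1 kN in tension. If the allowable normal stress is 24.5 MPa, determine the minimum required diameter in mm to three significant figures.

Required area A ≥ P/σ_allow = 77100/24.5 = 3147 mm².
For a solid circular section, d ≥ √(4A/π) = 63.3 mm.

63.3 mm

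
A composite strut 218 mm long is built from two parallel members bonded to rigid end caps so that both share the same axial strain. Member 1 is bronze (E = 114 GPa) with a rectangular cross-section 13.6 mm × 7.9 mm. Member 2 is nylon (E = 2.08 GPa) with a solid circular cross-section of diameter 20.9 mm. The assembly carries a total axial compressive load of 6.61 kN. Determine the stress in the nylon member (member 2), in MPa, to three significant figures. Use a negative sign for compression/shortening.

-1.06 MPa

A_1 = 107.4 mm².
A_2 = 343.1 mm².
Equal strain + equilibrium ⇒ each member carries load in proportion to AE: A₁E₁ = 12250000 N, A₂E₂ = 713600 N, ΣAE = 12960000 N.
σ₂ = P·E₂/ΣAE = -6610·2080/12960000 = -1.061 MPa.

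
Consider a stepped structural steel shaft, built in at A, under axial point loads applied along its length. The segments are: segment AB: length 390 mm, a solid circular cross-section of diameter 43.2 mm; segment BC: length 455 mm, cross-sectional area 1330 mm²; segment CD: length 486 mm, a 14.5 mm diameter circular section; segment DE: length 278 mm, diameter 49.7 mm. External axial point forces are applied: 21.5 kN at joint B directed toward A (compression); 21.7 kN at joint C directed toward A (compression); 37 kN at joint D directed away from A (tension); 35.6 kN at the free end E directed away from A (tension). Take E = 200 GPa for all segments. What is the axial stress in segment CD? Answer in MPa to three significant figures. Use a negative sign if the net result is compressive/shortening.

440 MPa

Internal axial forces (sectioning from the free end, tension +): N_DE = 35.6 kN, N_CD = 72.6 kN, N_BC = 50.9 kN, N_AB = 29.4 kN.
A_CD = 165.1 mm².
σ_CD = N_CD/A_CD = 72600/165.1 = 439.7 MPa.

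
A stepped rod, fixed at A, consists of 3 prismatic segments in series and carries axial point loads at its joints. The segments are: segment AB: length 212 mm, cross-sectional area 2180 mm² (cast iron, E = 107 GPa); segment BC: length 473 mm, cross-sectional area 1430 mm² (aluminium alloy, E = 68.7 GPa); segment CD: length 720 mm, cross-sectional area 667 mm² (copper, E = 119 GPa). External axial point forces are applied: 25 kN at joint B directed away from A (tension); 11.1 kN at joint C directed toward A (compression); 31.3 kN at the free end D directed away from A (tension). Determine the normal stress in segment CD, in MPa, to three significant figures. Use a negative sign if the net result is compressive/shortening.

Internal axial forces (sectioning from the free end, tension +): N_CD = 31.3 kN, N_BC = 20.2 kN, N_AB = 45.2 kN.
σ_CD = N_CD/A_CD = 31300/667 = 46.93 MPa.

46.9 MPa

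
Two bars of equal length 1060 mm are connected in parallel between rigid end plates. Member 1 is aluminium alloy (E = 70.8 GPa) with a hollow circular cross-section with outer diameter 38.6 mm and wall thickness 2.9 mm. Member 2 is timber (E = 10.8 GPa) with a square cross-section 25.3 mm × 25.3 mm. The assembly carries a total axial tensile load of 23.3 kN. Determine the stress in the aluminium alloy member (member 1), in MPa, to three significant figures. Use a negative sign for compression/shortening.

55.1 MPa

A_1 = 325.2 mm².
A_2 = 640.1 mm².
Equal strain + equilibrium ⇒ each member carries load in proportion to AE: A₁E₁ = 23030000 N, A₂E₂ = 6913000 N, ΣAE = 29940000 N.
σ₁ = P·E₁/ΣAE = 23300·70800/29940000 = 55.1 MPa.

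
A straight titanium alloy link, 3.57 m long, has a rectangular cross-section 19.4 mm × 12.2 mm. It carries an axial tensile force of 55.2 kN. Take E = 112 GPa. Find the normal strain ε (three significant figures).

A = 236.7 mm².
σ = N/A = 233.2 MPa; ε = σ/E = 233.2/112000 = 2.082e-03.

0.00208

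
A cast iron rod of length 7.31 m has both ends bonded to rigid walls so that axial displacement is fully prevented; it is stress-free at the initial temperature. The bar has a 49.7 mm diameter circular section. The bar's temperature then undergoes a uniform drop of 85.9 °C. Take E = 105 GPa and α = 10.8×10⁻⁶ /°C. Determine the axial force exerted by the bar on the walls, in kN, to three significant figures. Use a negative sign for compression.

Free thermal expansion αLΔT = 10.8e-6 · 7310 · -85.9 = -6.782 mm.
The walls impose strain ε = −(-6.782)/7310 = 9.2772e-04; σ = Eε = 105000 · 9.2772e-04 = 97.41 MPa.
Wall reaction R = σ·A = 97.41·1940 = 189000 N = 189 kN.

189 kN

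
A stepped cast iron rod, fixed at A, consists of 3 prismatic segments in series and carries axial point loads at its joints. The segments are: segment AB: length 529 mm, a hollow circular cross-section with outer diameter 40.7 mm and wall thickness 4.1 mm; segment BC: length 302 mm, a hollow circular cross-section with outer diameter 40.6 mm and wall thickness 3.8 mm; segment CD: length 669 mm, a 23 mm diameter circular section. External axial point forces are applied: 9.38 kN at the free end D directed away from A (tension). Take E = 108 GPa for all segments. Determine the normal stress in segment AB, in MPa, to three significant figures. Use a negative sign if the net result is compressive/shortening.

19.9 MPa

Internal axial forces (sectioning from the free end, tension +): N_CD = 9.38 kN, N_BC = 9.38 kN, N_AB = 9.38 kN.
A_AB = 471.4 mm².
σ_AB = N_AB/A_AB = 9380/471.4 = 19.9 MPa.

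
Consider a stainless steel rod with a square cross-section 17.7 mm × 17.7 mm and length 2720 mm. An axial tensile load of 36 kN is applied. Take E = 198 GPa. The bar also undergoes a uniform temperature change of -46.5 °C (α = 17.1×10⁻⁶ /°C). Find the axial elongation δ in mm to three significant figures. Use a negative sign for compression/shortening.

-0.584 mm

A = 313.3 mm².
δ_mech = NL/(AE) = 36000·2720/(313.3·198000) = 1.579 mm.
δ_thermal = αLΔT = 17.1e-6·2720·-46.5 = -2.163 mm.
δ = δ_mech + δ_thermal = -0.5843 mm.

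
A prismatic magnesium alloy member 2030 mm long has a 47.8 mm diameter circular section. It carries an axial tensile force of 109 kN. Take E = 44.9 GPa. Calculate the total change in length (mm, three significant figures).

2.75 mm

A = 1795 mm².
δ_mech = NL/(AE) = 109000·2030/(1795·44900) = 2.746 mm.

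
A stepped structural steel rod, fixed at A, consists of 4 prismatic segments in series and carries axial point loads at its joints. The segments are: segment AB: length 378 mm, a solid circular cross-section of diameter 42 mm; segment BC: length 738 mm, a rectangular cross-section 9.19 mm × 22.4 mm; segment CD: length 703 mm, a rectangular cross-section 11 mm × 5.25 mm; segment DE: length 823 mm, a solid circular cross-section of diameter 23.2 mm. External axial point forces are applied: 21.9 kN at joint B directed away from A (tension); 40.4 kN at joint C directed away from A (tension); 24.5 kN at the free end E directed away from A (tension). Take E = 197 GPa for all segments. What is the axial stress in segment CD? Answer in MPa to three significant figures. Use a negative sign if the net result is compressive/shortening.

424 MPa

Internal axial forces (sectioning from the free end, tension +): N_DE = 24.5 kN, N_CD = 24.5 kN, N_BC = 64.9 kN, N_AB = 86.8 kN.
A_CD = 57.75 mm².
σ_CD = N_CD/A_CD = 24500/57.75 = 424.2 MPa.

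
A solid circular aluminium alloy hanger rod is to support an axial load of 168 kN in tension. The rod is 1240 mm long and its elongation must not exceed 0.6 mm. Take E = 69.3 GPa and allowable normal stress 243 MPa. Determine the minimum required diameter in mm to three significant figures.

Required area A ≥ P/σ_allow = 168000/243 = 691.4 mm².
For a solid circular section, d ≥ √(4A/π) = 29.67 mm.
Elongation limit: A ≥ PL/(Eδ_allow) = 168000·1240/(69300·0.6) = 5010 mm² ⇒ d ≥ 79.87 mm.
The elongation limit governs.

79.9 mm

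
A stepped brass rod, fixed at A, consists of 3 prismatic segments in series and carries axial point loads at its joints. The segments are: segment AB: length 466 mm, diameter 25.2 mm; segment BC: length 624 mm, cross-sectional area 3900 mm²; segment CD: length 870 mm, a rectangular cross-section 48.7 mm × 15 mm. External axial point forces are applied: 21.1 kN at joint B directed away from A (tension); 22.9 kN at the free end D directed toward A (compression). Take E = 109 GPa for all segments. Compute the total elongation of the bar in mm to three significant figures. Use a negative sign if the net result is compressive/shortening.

-0.299 mm

Internal axial forces (sectioning from the free end, tension +): N_CD = -22.9 kN, N_BC = -22.9 kN, N_AB = -1.8 kN.
A_AB = 498.8 mm².
A_CD = 730.5 mm².
δ_AB = -1800·466/(498.8·109000) = -0.01543 mm
δ_BC = -22900·624/(3900·109000) = -0.03361 mm
δ_CD = -22900·870/(730.5·109000) = -0.2502 mm
δ = Σδ_i = -0.2993 mm.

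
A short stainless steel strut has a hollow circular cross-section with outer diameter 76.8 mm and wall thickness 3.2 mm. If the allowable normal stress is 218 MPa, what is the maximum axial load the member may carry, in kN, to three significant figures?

A = 739.9 mm².
P_max = σ_allow · A = 218 · 739.9 = 161300 N = 161.3 kN.

161 kN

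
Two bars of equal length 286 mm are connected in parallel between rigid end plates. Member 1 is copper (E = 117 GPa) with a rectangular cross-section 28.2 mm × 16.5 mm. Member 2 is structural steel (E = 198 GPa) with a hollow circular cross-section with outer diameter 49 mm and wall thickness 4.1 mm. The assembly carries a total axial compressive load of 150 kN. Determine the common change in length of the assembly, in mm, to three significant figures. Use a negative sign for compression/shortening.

A_1 = 465.3 mm².
A_2 = 578.3 mm².
Equal strain + equilibrium ⇒ each member carries load in proportion to AE: A₁E₁ = 54440000 N, A₂E₂ = 114500000 N, ΣAE = 169000000 N.
δ = PL/ΣAE = -150000·286/169000000 = -0.2539 mm.

-0.254 mm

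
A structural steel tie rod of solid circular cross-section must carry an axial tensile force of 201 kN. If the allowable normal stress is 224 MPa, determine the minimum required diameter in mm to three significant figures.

Required area A ≥ P/σ_allow = 201000/224 = 897.3 mm².
For a solid circular section, d ≥ √(4A/π) = 33.8 mm.

33.8 mm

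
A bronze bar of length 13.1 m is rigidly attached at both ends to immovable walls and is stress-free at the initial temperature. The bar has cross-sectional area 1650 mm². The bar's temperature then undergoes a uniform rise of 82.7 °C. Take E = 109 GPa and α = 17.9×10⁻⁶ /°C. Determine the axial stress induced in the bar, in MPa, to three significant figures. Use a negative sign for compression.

-161 MPa

Free thermal expansion αLΔT = 17.9e-6 · 13100 · 82.7 = 19.39 mm.
The walls impose strain ε = −(19.39)/13100 = -1.4803e-03; σ = Eε = 109000 · -1.4803e-03 = -161.4 MPa.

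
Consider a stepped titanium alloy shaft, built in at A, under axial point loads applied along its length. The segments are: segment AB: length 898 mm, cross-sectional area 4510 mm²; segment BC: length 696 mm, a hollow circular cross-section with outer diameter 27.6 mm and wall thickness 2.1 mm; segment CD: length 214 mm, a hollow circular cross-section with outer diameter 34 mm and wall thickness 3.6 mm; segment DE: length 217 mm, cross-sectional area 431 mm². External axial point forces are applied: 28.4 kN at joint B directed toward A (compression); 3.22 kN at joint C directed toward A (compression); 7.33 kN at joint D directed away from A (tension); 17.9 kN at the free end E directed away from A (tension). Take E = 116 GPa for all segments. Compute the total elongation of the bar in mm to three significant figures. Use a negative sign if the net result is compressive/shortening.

Internal axial forces (sectioning from the free end, tension +): N_DE = 17.9 kN, N_CD = 25.23 kN, N_BC = 22.01 kN, N_AB = -6.39 kN.
A_BC = 168.2 mm².
A_CD = 343.8 mm².
δ_AB = -6390·898/(4510·116000) = -0.01097 mm
δ_BC = 22010·696/(168.2·116000) = 0.785 mm
δ_CD = 25230·214/(343.8·116000) = 0.1354 mm
δ_DE = 17900·217/(431·116000) = 0.07769 mm
δ = Σδ_i = 0.9871 mm.

0.987 mm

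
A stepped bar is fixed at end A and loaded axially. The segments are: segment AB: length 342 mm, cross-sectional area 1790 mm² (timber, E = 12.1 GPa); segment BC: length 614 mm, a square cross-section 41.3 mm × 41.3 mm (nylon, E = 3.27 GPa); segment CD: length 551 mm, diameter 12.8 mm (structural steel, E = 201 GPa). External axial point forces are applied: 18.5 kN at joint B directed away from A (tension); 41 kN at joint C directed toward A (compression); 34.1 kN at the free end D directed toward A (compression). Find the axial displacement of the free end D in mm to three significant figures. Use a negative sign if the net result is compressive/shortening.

-9.89 mm

Internal axial forces (sectioning from the free end, tension +): N_CD = -34.1 kN, N_BC = -75.1 kN, N_AB = -56.6 kN.
A_BC = 1706 mm².
A_CD = 128.7 mm².
δ_AB = -56600·342/(1790·12100) = -0.8937 mm
δ_BC = -75100·614/(1706·3270) = -8.267 mm
δ_CD = -34100·551/(128.7·201000) = -0.7264 mm
δ = Σδ_i = -9.887 mm.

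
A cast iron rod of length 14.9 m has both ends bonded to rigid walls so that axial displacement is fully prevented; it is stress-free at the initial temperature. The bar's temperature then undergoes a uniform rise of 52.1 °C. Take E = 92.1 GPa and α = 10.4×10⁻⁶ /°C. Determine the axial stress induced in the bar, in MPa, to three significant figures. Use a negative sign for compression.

-49.9 MPa

Free thermal expansion αLΔT = 10.4e-6 · 14900 · 52.1 = 8.073 mm.
The walls impose strain ε = −(8.073)/14900 = -5.4184e-04; σ = Eε = 92100 · -5.4184e-04 = -49.9 MPa.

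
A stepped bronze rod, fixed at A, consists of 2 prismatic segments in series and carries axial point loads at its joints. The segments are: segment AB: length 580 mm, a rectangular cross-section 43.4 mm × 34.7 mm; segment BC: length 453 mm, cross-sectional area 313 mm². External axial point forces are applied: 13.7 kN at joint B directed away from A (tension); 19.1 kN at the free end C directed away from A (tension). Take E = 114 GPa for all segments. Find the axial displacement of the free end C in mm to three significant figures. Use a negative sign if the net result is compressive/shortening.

0.353 mm

Internal axial forces (sectioning from the free end, tension +): N_BC = 19.1 kN, N_AB = 32.8 kN.
A_AB = 1506 mm².
δ_AB = 32800·580/(1506·114000) = 0.1108 mm
δ_BC = 19100·453/(313·114000) = 0.2425 mm
δ = Σδ_i = 0.3533 mm.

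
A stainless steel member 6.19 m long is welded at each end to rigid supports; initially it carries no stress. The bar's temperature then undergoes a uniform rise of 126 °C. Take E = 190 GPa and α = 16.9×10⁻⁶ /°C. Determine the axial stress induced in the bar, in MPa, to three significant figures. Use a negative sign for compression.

Free thermal expansion αLΔT = 16.9e-6 · 6190 · 126 = 13.18 mm.
The walls impose strain ε = −(13.18)/6190 = -2.1294e-03; σ = Eε = 190000 · -2.1294e-03 = -404.6 MPa.

-405 MPa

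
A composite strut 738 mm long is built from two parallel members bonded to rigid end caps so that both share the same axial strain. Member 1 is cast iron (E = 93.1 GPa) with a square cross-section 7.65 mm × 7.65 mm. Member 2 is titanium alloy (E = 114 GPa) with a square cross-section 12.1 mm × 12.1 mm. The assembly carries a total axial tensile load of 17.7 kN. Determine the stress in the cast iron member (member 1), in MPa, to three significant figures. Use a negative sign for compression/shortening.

74.4 MPa

A_1 = 58.52 mm².
A_2 = 146.4 mm².
Equal strain + equilibrium ⇒ each member carries load in proportion to AE: A₁E₁ = 5448000 N, A₂E₂ = 16690000 N, ΣAE = 22140000 N.
σ₁ = P·E₁/ΣAE = 17700·93100/22140000 = 74.43 MPa.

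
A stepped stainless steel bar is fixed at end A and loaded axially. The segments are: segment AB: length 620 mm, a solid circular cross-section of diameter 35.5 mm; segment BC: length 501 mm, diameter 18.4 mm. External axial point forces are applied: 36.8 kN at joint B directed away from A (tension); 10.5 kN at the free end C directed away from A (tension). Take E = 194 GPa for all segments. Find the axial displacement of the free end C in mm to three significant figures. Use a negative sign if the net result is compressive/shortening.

Internal axial forces (sectioning from the free end, tension +): N_BC = 10.5 kN, N_AB = 47.3 kN.
A_AB = 989.8 mm².
A_BC = 265.9 mm².
δ_AB = 47300·620/(989.8·194000) = 0.1527 mm
δ_BC = 10500·501/(265.9·194000) = 0.102 mm
δ = Σδ_i = 0.2547 mm.

0.255 mm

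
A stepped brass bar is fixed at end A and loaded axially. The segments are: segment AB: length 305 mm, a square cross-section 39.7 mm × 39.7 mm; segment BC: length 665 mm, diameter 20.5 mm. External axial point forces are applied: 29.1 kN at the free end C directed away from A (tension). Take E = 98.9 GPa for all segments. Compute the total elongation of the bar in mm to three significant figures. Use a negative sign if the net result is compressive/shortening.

Internal axial forces (sectioning from the free end, tension +): N_BC = 29.1 kN, N_AB = 29.1 kN.
A_AB = 1576 mm².
A_BC = 330.1 mm².
δ_AB = 29100·305/(1576·98900) = 0.05694 mm
δ_BC = 29100·665/(330.1·98900) = 0.5928 mm
δ = Σδ_i = 0.6498 mm.

0.650 mm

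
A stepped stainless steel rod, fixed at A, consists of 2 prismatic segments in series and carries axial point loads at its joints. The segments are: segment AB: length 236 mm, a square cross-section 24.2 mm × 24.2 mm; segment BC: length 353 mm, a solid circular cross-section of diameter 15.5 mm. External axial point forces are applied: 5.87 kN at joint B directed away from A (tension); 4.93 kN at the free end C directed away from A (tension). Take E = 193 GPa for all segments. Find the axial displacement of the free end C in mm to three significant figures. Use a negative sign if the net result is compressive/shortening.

Internal axial forces (sectioning from the free end, tension +): N_BC = 4.93 kN, N_AB = 10.8 kN.
A_AB = 585.6 mm².
A_BC = 188.7 mm².
δ_AB = 10800·236/(585.6·193000) = 0.02255 mm
δ_BC = 4930·353/(188.7·193000) = 0.04779 mm
δ = Σδ_i = 0.07034 mm.

0.0703 mm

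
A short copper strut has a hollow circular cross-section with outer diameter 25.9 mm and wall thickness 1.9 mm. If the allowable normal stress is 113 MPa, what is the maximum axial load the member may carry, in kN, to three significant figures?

16.2 kN

A = 143.3 mm².
P_max = σ_allow · A = 113 · 143.3 = 16190 N = 16.19 kN.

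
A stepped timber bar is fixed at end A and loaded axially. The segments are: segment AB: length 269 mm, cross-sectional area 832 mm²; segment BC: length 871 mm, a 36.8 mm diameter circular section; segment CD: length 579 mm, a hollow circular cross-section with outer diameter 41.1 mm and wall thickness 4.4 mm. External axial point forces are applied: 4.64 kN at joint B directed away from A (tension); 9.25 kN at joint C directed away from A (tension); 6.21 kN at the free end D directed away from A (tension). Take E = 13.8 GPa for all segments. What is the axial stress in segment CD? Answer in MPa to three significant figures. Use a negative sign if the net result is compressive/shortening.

12.2 MPa

Internal axial forces (sectioning from the free end, tension +): N_CD = 6.21 kN, N_BC = 15.46 kN, N_AB = 20.1 kN.
A_CD = 507.3 mm².
σ_CD = N_CD/A_CD = 6210/507.3 = 12.24 MPa.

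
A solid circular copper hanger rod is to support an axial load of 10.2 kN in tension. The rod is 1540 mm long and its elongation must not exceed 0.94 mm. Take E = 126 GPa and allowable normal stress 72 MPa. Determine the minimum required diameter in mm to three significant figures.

Required area A ≥ P/σ_allow = 10200/72 = 141.7 mm².
For a solid circular section, d ≥ √(4A/π) = 13.43 mm.
Elongation limit: A ≥ PL/(Eδ_allow) = 10200·1540/(126000·0.94) = 132.6 mm² ⇒ d ≥ 12.99 mm.
The stress limit governs.

13.4 mm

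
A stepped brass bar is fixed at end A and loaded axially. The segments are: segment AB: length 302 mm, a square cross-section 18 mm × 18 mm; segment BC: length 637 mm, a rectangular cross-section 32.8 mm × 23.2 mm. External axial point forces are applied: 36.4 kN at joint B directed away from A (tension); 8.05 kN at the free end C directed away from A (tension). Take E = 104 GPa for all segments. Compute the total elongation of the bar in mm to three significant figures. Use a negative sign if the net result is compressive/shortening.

Internal axial forces (sectioning from the free end, tension +): N_BC = 8.05 kN, N_AB = 44.45 kN.
A_AB = 324 mm².
A_BC = 761 mm².
δ_AB = 44450·302/(324·104000) = 0.3984 mm
δ_BC = 8050·637/(761·104000) = 0.06479 mm
δ = Σδ_i = 0.4632 mm.

0.463 mm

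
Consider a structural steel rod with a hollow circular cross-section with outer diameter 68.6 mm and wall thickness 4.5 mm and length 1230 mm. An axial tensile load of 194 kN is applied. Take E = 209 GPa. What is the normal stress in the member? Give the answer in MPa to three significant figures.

A = 906.2 mm².
σ = N/A = 194000/906.2 = 214.1 MPa.

214 MPa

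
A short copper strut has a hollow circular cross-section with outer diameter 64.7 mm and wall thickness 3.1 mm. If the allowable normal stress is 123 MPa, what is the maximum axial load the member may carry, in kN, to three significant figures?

A = 599.9 mm².
P_max = σ_allow · A = 123 · 599.9 = 73790 N = 73.79 kN.

73.8 kN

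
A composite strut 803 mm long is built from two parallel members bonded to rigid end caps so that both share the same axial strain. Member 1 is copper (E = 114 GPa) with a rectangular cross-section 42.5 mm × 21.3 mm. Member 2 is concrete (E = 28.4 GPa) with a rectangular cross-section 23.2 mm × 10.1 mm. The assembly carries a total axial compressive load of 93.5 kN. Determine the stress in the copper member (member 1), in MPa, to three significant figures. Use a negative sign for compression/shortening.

-97.0 MPa

A_1 = 905.2 mm².
A_2 = 234.3 mm².
Equal strain + equilibrium ⇒ each member carries load in proportion to AE: A₁E₁ = 103200000 N, A₂E₂ = 6655000 N, ΣAE = 109900000 N.
σ₁ = P·E₁/ΣAE = -93500·114000/109900000 = -97.03 MPa.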